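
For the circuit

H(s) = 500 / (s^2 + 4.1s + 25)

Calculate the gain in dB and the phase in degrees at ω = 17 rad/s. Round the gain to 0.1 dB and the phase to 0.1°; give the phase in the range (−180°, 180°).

5.3 dB, -165.2°

At s = jω = j17:
quadratic: (j17)² + 4.1·j17 + 25 = -264 + j69.7 → |·| ≈ 273.05, ∠ ≈ 165.21°
|H| = 500 / 273.05 ≈ 1.8312
Gain = 20 log₁₀(1.8312) ≈ 5.25 dB
∠H = 0.00° − 165.21° = -165.21°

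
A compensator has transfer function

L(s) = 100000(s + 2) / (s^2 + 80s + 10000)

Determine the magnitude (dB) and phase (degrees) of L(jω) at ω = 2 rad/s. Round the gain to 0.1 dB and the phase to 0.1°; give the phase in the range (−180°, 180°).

At s = jω = j2:
zero (s+2): 2 + j2 → |·| = √(2²+2²) = √8 ≈ 2.8284, ∠ = arctan(2/2) ≈ 45.00°
quadratic: (j2)² + 80·j2 + 10000 = 9996 + j160 → |·| ≈ 9997.3, ∠ ≈ 0.92°
|L| = 100000 · 2.8284 / 9997.3 ≈ 28.292
Gain = 20 log₁₀(28.292) ≈ 29.03 dB
∠L = 45.00° − 0.92° = 44.08°

29.0 dB, 44.1°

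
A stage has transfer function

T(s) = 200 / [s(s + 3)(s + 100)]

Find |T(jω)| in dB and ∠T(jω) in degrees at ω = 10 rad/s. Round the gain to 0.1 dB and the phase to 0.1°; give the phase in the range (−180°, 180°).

At s = jω = j10:
pole (s+3): 3 + j10 → |·| = √(3²+10²) = √109 ≈ 10.44, ∠ = arctan(10/3) ≈ 73.30°
pole (s+100): 100 + j10 → |·| = √(100²+10²) = √10100 ≈ 100.5, ∠ = arctan(10/100) ≈ 5.71°
pole at origin: |s| = 10, ∠ = 90.00° (in denominator)
|T| = 200 / 10492 ≈ 0.019062
Gain = 20 log₁₀(0.019062) ≈ -34.40 dB
∠T = 0.00° − 169.01° = -169.01°

-34.4 dB, -169.0°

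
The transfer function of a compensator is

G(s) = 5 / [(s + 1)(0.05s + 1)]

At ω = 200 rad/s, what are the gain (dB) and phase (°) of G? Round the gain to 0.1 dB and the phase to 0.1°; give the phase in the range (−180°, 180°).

-52.1 dB, -174.0°

At ω = 200 rad/s:
pole (1 + j200·1) = 1 + j200 → |·| ≈ 200, ∠ ≈ 89.71°
pole (1 + j200·0.05) = 1 + j10 → |·| ≈ 10.05, ∠ ≈ 84.29°
|G| = 5 · 1 / (200 · 10.05) ≈ 0.0024876
Gain = 20 log₁₀(0.0024876) ≈ -52.08 dB
∠G = (0°) − (89.71° + 84.29°) = -174.00°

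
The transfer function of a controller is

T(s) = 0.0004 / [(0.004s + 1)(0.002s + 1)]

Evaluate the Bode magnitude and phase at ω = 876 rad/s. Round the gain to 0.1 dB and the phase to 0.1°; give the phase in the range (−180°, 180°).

-85.3 dB, -134.4°

At ω = 876 rad/s:
pole (1 + j876·0.004) = 1 + j3.504 → |·| ≈ 3.6439, ∠ ≈ 74.07°
pole (1 + j876·0.002) = 1 + j1.752 → |·| ≈ 2.0173, ∠ ≈ 60.28°
|T| = 0.0004 · 1 / (3.6439 · 2.0173) ≈ 5.4416e-05
Gain = 20 log₁₀(5.4416e-05) ≈ -85.29 dB
∠T = (0°) − (74.07° + 60.28°) = -134.35°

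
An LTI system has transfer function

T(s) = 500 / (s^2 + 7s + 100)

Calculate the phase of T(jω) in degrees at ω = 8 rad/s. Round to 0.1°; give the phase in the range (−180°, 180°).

-57.3°

At s = jω = j8:
quadratic: (j8)² + 7·j8 + 100 = 36 + j56 → |·| ≈ 66.573, ∠ ≈ 57.26°
∠T = 0.00° − 57.26° = -57.26°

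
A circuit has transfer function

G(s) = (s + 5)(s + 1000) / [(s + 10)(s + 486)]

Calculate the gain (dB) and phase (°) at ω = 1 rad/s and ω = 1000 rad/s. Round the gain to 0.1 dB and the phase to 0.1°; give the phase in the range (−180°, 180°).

At s = jω = j1:
zero (s+5): 5 + j1 → |·| = √(5²+1²) = √26 ≈ 5.099, ∠ = arctan(1/5) ≈ 11.31°
zero (s+1000): 1000 + j1 → |·| = √(1000²+1²) = √1000001 ≈ 1000, ∠ = arctan(1/1000) ≈ 0.06°
pole (s+10): 10 + j1 → |·| = √(10²+1²) = √101 ≈ 10.05, ∠ = arctan(1/10) ≈ 5.71°
pole (s+486): 486 + j1 → |·| = √(486²+1²) = √236197 ≈ 486, ∠ = arctan(1/486) ≈ 0.12°
|G| = 1 · 5099 / 4884.3 ≈ 1.044
Gain = 20 log₁₀(1.044) ≈ 0.37 dB
∠G = 11.37° − 5.83° = 5.54°

At s = jω = j1000:
zero (s+5): 5 + j1000 → |·| = √(5²+1000²) = √1000025 ≈ 1000, ∠ = arctan(1000/5) ≈ 89.71°
zero (s+1000): 1000 + j1000 → |·| = √(1000²+1000²) = √2000000 ≈ 1414.2, ∠ = arctan(1000/1000) ≈ 45.00°
pole (s+10): 10 + j1000 → |·| = √(10²+1000²) = √1000100 ≈ 1000, ∠ = arctan(1000/10) ≈ 89.43°
pole (s+486): 486 + j1000 → |·| = √(486²+1000²) = √1236196 ≈ 1111.8, ∠ = arctan(1000/486) ≈ 64.08°
|G| = 1 · 1.4142e+06 / 1.1118e+06 ≈ 1.272
Gain = 20 log₁₀(1.272) ≈ 2.09 dB
∠G = 134.71° − 153.51° = -18.80°

ω = 1: 0.4 dB, 5.5°; ω = 1000: 2.1 dB, -18.8°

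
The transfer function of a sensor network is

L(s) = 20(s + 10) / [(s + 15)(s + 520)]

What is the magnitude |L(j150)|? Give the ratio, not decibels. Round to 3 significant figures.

0.0369

At s = jω = j150:
zero (s+10): 10 + j150 → |·| = √(10²+150²) = √22600 ≈ 150.33, ∠ = arctan(150/10) ≈ 86.19°
pole (s+15): 15 + j150 → |·| = √(15²+150²) = √22725 ≈ 150.75, ∠ = arctan(150/15) ≈ 84.29°
pole (s+520): 520 + j150 → |·| = √(520²+150²) = √292900 ≈ 541.2, ∠ = arctan(150/520) ≈ 16.09°
|L| = 20 · 150.33 / 81586 ≈ 0.036852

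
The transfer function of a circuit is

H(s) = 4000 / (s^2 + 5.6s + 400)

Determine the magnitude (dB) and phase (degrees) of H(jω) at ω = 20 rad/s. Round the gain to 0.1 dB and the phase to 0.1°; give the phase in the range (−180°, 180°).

At s = jω = j20:
quadratic: (j20)² + 5.6·j20 + 400 = 0 + j112 → |·| ≈ 112, ∠ ≈ 90.00°
|H| = 4000 / 112 ≈ 35.714
Gain = 20 log₁₀(35.714) ≈ 31.06 dB
∠H = 0.00° − 90.00° = -90.00°

31.1 dB, -90.0°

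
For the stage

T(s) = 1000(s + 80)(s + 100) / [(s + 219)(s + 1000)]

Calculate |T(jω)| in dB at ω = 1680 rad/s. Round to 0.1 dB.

At s = jω = j1680:
zero (s+80): 80 + j1680 → |·| = √(80²+1680²) = √2828800 ≈ 1681.9, ∠ = arctan(1680/80) ≈ 87.27°
zero (s+100): 100 + j1680 → |·| = √(100²+1680²) = √2832400 ≈ 1683, ∠ = arctan(1680/100) ≈ 86.59°
pole (s+219): 219 + j1680 → |·| = √(219²+1680²) = √2870361 ≈ 1694.2, ∠ = arctan(1680/219) ≈ 82.57°
pole (s+1000): 1000 + j1680 → |·| = √(1000²+1680²) = √3822400 ≈ 1955.1, ∠ = arctan(1680/1000) ≈ 59.24°
|T| = 1000 · 2.8306e+06 / 3.3123e+06 ≈ 854.57
Gain = 20 log₁₀(854.57) ≈ 58.63 dB

58.6 dB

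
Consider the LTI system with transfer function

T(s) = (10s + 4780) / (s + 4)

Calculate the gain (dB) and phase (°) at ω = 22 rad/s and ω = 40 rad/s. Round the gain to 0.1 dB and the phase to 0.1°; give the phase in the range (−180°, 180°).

ω = 22: 46.6 dB, -77.1°; ω = 40: 41.5 dB, -79.5°

Substitute s = j22:
Numerator: 10(j22) + 4780 = 4780 + j220
Denominator: (j22) + 4 = 4 + j22
|N| = √(4780² + 220²) ≈ 4785.1, ∠N ≈ 2.64°
|D| = √(4² + 22²) ≈ 22.361, ∠D ≈ 79.70°
|T| = 4785.1 / 22.361 ≈ 213.99
Gain = 20 log₁₀(213.99) ≈ 46.61 dB
∠T = 2.64° − 79.70° = -77.06°

Substitute s = j40:
Numerator: 10(j40) + 4780 = 4780 + j400
Denominator: (j40) + 4 = 4 + j40
|N| = √(4780² + 400²) ≈ 4796.7, ∠N ≈ 4.78°
|D| = √(4² + 40²) ≈ 40.2, ∠D ≈ 84.29°
|T| = 4796.7 / 40.2 ≈ 119.32
Gain = 20 log₁₀(119.32) ≈ 41.53 dB
∠T = 4.78° − 84.29° = -79.51°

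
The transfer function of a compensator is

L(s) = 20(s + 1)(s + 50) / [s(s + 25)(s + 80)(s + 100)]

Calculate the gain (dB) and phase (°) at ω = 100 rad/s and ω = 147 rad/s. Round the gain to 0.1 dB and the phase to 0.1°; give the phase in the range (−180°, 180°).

At s = jω = j100:
zero (s+1): 1 + j100 → |·| = √(1²+100²) = √10001 ≈ 100, ∠ = arctan(100/1) ≈ 89.43°
zero (s+50): 50 + j100 → |·| = √(50²+100²) = √12500 ≈ 111.8, ∠ = arctan(100/50) ≈ 63.43°
pole (s+25): 25 + j100 → |·| = √(25²+100²) = √10625 ≈ 103.08, ∠ = arctan(100/25) ≈ 75.96°
pole (s+80): 80 + j100 → |·| = √(80²+100²) = √16400 ≈ 128.06, ∠ = arctan(100/80) ≈ 51.34°
pole (s+100): 100 + j100 → |·| = √(100²+100²) = √20000 ≈ 141.42, ∠ = arctan(100/100) ≈ 45.00°
pole at origin: |s| = 100, ∠ = 90.00° (in denominator)
|L| = 20 · 11180 / 1.8668e+08 ≈ 0.0011978
Gain = 20 log₁₀(0.0011978) ≈ -58.43 dB
∠L = 152.86° − 262.30° = -109.44°

At s = jω = j147:
zero (s+1): 1 + j147 → |·| = √(1²+147²) = √21610 ≈ 147, ∠ = arctan(147/1) ≈ 89.61°
zero (s+50): 50 + j147 → |·| = √(50²+147²) = √24109 ≈ 155.27, ∠ = arctan(147/50) ≈ 71.21°
pole (s+25): 25 + j147 → |·| = √(25²+147²) = √22234 ≈ 149.11, ∠ = arctan(147/25) ≈ 80.35°
pole (s+80): 80 + j147 → |·| = √(80²+147²) = √28009 ≈ 167.36, ∠ = arctan(147/80) ≈ 61.44°
pole (s+100): 100 + j147 → |·| = √(100²+147²) = √31609 ≈ 177.79, ∠ = arctan(147/100) ≈ 55.77°
pole at origin: |s| = 147, ∠ = 90.00° (in denominator)
|L| = 20 · 22825 / 6.522e+08 ≈ 0.00069994
Gain = 20 log₁₀(0.00069994) ≈ -63.10 dB
∠L = 160.82° − 287.56° = -126.74°

ω = 100: -58.4 dB, -109.4°; ω = 147: -63.1 dB, -126.7°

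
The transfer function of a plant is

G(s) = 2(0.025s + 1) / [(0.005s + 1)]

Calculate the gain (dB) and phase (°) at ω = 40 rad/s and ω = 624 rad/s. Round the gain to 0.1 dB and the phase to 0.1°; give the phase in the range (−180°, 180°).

ω = 40: 8.9 dB, 33.7°; ω = 624: 19.6 dB, 14.1°

At ω = 40 rad/s:
zero (1 + j40·0.025) = 1 + j1 → |·| ≈ 1.4142, ∠ ≈ 45.00°
pole (1 + j40·0.005) = 1 + j0.2 → |·| ≈ 1.0198, ∠ ≈ 11.31°
|G| = 2 · 1.4142 / (1.0198) ≈ 2.7735
Gain = 20 log₁₀(2.7735) ≈ 8.86 dB
∠G = (45.00°) − (11.31°) = 33.69°

At ω = 624 rad/s:
zero (1 + j624·0.025) = 1 + j15.6 → |·| ≈ 15.632, ∠ ≈ 86.33°
pole (1 + j624·0.005) = 1 + j3.12 → |·| ≈ 3.2763, ∠ ≈ 72.23°
|G| = 2 · 15.632 / (3.2763) ≈ 9.5425
Gain = 20 log₁₀(9.5425) ≈ 19.59 dB
∠G = (86.33°) − (72.23°) = 14.10°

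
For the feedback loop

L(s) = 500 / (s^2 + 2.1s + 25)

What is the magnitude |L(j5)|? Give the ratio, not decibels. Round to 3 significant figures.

47.6

At s = jω = j5:
quadratic: (j5)² + 2.1·j5 + 25 = 0 + j10.5 → |·| ≈ 10.5, ∠ ≈ 90.00°
|L| = 500 / 10.5 ≈ 47.619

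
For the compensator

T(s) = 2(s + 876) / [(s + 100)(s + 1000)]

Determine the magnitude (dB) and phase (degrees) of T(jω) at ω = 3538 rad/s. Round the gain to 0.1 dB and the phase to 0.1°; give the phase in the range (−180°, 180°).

At s = jω = j3538:
zero (s+876): 876 + j3538 → |·| = √(876²+3538²) = √13284820 ≈ 3644.8, ∠ = arctan(3538/876) ≈ 76.09°
pole (s+100): 100 + j3538 → |·| = √(100²+3538²) = √12527444 ≈ 3539.4, ∠ = arctan(3538/100) ≈ 88.38°
pole (s+1000): 1000 + j3538 → |·| = √(1000²+3538²) = √13517444 ≈ 3676.6, ∠ = arctan(3538/1000) ≈ 74.22°
|T| = 2 · 3644.8 / 1.3013e+07 ≈ 0.00056018
Gain = 20 log₁₀(0.00056018) ≈ -65.03 dB
∠T = 76.09° − 162.60° = -86.51°

-65.0 dB, -86.5°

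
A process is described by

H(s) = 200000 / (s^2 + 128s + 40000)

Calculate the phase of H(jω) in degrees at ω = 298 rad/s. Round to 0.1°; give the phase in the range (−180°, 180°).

At s = jω = j298:
quadratic: (j298)² + 128·j298 + 40000 = -48804 + j38144 → |·| ≈ 61942, ∠ ≈ 141.99°
∠H = 0.00° − 141.99° = -141.99°

-142.0°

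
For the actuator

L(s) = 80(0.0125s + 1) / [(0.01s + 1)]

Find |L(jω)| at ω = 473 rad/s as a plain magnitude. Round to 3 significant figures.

99.2

At ω = 473 rad/s:
zero (1 + j473·0.0125) = 1 + j5.9125 → |·| ≈ 5.9965, ∠ ≈ 80.40°
pole (1 + j473·0.01) = 1 + j4.73 → |·| ≈ 4.8346, ∠ ≈ 78.06°
|L| = 80 · 5.9965 / (4.8346) ≈ 99.226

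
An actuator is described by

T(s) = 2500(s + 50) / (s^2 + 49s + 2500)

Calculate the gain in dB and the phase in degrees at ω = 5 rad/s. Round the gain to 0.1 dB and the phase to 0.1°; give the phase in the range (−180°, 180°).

34.1 dB, 0.1°

At s = jω = j5:
zero (s+50): 50 + j5 → |·| = √(50²+5²) = √2525 ≈ 50.249, ∠ = arctan(5/50) ≈ 5.71°
quadratic: (j5)² + 49·j5 + 2500 = 2475 + j245 → |·| ≈ 2487.1, ∠ ≈ 5.65°
|T| = 2500 · 50.249 / 2487.1 ≈ 50.51
Gain = 20 log₁₀(50.51) ≈ 34.07 dB
∠T = 5.71° − 5.65° = 0.06°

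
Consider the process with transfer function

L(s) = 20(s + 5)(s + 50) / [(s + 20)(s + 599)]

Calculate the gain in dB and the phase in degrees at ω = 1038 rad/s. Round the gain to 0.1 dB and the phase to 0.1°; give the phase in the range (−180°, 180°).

24.8 dB, 28.1°

At s = jω = j1038:
zero (s+5): 5 + j1038 → |·| = √(5²+1038²) = √1077469 ≈ 1038, ∠ = arctan(1038/5) ≈ 89.72°
zero (s+50): 50 + j1038 → |·| = √(50²+1038²) = √1079944 ≈ 1039.2, ∠ = arctan(1038/50) ≈ 87.24°
pole (s+20): 20 + j1038 → |·| = √(20²+1038²) = √1077844 ≈ 1038.2, ∠ = arctan(1038/20) ≈ 88.90°
pole (s+599): 599 + j1038 → |·| = √(599²+1038²) = √1436245 ≈ 1198.4, ∠ = arctan(1038/599) ≈ 60.01°
|L| = 20 · 1.0787e+06 / 1.2442e+06 ≈ 17.34
Gain = 20 log₁₀(17.34) ≈ 24.78 dB
∠L = 176.96° − 148.91° = 28.05°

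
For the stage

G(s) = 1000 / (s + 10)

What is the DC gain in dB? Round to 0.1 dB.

G(0) = 1000 / 10 = 100
20 log₁₀(100) ≈ 40.00 dB

40.0 dB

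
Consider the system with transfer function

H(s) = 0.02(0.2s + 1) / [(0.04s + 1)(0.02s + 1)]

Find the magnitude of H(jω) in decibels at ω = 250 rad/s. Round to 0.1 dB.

At ω = 250 rad/s:
zero (1 + j250·0.2) = 1 + j50 → |·| ≈ 50.01, ∠ ≈ 88.85°
pole (1 + j250·0.04) = 1 + j10 → |·| ≈ 10.05, ∠ ≈ 84.29°
pole (1 + j250·0.02) = 1 + j5 → |·| ≈ 5.099, ∠ ≈ 78.69°
|H| = 0.02 · 50.01 / (10.05 · 5.099) ≈ 0.019518
Gain = 20 log₁₀(0.019518) ≈ -34.19 dB

-34.2 dB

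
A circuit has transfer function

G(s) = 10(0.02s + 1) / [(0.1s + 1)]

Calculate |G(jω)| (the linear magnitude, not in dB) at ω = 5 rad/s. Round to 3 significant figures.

8.99

At ω = 5 rad/s:
zero (1 + j5·0.02) = 1 + j0.1 → |·| ≈ 1.005, ∠ ≈ 5.71°
pole (1 + j5·0.1) = 1 + j0.5 → |·| ≈ 1.118, ∠ ≈ 26.57°
|G| = 10 · 1.005 / (1.118) ≈ 8.9893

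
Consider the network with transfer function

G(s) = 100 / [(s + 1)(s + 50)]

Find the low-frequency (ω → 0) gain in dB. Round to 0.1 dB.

G(0) = 100 / (1·50) = 2
20 log₁₀(2) ≈ 6.02 dB

6.0 dB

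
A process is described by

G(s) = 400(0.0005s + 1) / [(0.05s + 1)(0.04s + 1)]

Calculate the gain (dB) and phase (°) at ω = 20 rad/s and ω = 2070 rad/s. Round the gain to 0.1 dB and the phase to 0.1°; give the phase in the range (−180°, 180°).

ω = 20: 46.9 dB, -83.1°; ω = 2070: -23.5 dB, -132.8°

At ω = 20 rad/s:
zero (1 + j20·0.0005) = 1 + j0.01 → |·| ≈ 1, ∠ ≈ 0.57°
pole (1 + j20·0.05) = 1 + j1 → |·| ≈ 1.4142, ∠ ≈ 45.00°
pole (1 + j20·0.04) = 1 + j0.8 → |·| ≈ 1.2806, ∠ ≈ 38.66°
|G| = 400 · 1 / (1.4142 · 1.2806) ≈ 220.87
Gain = 20 log₁₀(220.87) ≈ 46.88 dB
∠G = (0.57°) − (45.00° + 38.66°) = -83.09°

At ω = 2070 rad/s:
zero (1 + j2070·0.0005) = 1 + j1.035 → |·| ≈ 1.4392, ∠ ≈ 45.99°
pole (1 + j2070·0.05) = 1 + j103.5 → |·| ≈ 103.5, ∠ ≈ 89.45°
pole (1 + j2070·0.04) = 1 + j82.8 → |·| ≈ 82.806, ∠ ≈ 89.31°
|G| = 400 · 1.4392 / (103.5 · 82.806) ≈ 0.067171
Gain = 20 log₁₀(0.067171) ≈ -23.46 dB
∠G = (45.99°) − (89.45° + 89.31°) = -132.77°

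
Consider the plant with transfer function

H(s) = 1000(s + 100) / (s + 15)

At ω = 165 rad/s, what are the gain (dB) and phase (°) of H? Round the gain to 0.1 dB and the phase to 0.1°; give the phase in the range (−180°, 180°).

61.3 dB, -26.0°

At s = jω = j165:
zero (s+100): 100 + j165 → |·| = √(100²+165²) = √37225 ≈ 192.94, ∠ = arctan(165/100) ≈ 58.78°
pole (s+15): 15 + j165 → |·| = √(15²+165²) = √27450 ≈ 165.68, ∠ = arctan(165/15) ≈ 84.81°
|H| = 1000 · 192.94 / 165.68 ≈ 1164.5
Gain = 20 log₁₀(1164.5) ≈ 61.32 dB
∠H = 58.78° − 84.81° = -26.03°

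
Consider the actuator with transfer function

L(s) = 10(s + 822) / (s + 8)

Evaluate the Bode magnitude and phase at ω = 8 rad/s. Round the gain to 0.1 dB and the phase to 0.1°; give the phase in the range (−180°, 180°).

At s = jω = j8:
zero (s+822): 822 + j8 → |·| = √(822²+8²) = √675748 ≈ 822.04, ∠ = arctan(8/822) ≈ 0.56°
pole (s+8): 8 + j8 → |·| = √(8²+8²) = √128 ≈ 11.314, ∠ = arctan(8/8) ≈ 45.00°
|L| = 10 · 822.04 / 11.314 ≈ 726.57
Gain = 20 log₁₀(726.57) ≈ 57.23 dB
∠L = 0.56° − 45.00° = -44.44°

57.2 dB, -44.4°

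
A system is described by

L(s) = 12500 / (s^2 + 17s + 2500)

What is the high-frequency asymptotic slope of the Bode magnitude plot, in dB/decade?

Each pole contributes −20 dB/decade at high frequency; each zero contributes +20 dB/decade.
Net: 0 zero(s) − 2 pole(s) → -40 dB/decade.

-40 dB/decade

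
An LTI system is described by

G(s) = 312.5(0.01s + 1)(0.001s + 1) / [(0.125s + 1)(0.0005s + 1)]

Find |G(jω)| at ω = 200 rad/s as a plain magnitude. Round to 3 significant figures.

At ω = 200 rad/s:
zero (1 + j200·0.01) = 1 + j2 → |·| ≈ 2.2361, ∠ ≈ 63.43°
zero (1 + j200·0.001) = 1 + j0.2 → |·| ≈ 1.0198, ∠ ≈ 11.31°
pole (1 + j200·0.125) = 1 + j25 → |·| ≈ 25.02, ∠ ≈ 87.71°
pole (1 + j200·0.0005) = 1 + j0.1 → |·| ≈ 1.005, ∠ ≈ 5.71°
|G| = 312.5 · 2.2361 · 1.0198 / (25.02 · 1.005) ≈ 28.34

28.3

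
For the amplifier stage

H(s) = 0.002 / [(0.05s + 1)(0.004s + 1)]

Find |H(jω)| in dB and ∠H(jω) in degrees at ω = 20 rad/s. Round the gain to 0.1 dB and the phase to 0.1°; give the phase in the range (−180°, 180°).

-57.0 dB, -49.6°

At ω = 20 rad/s:
pole (1 + j20·0.05) = 1 + j1 → |·| ≈ 1.4142, ∠ ≈ 45.00°
pole (1 + j20·0.004) = 1 + j0.08 → |·| ≈ 1.0032, ∠ ≈ 4.57°
|H| = 0.002 · 1 / (1.4142 · 1.0032) ≈ 0.0014097
Gain = 20 log₁₀(0.0014097) ≈ -57.02 dB
∠H = (0°) − (45.00° + 4.57°) = -49.57°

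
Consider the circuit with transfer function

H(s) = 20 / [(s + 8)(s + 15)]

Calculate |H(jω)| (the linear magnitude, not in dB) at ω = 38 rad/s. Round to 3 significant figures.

0.0126

At s = jω = j38:
pole (s+8): 8 + j38 → |·| = √(8²+38²) = √1508 ≈ 38.833, ∠ = arctan(38/8) ≈ 78.11°
pole (s+15): 15 + j38 → |·| = √(15²+38²) = √1669 ≈ 40.853, ∠ = arctan(38/15) ≈ 68.46°
|H| = 20 / 1586.4 ≈ 0.012607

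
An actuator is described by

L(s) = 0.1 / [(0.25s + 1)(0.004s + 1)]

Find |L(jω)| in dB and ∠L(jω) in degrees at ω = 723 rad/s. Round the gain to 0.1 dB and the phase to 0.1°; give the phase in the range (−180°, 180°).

At ω = 723 rad/s:
pole (1 + j723·0.25) = 1 + j180.75 → |·| ≈ 180.75, ∠ ≈ 89.68°
pole (1 + j723·0.004) = 1 + j2.892 → |·| ≈ 3.06, ∠ ≈ 70.93°
|L| = 0.1 · 1 / (180.75 · 3.06) ≈ 0.0001808
Gain = 20 log₁₀(0.0001808) ≈ -74.86 dB
∠L = (0°) − (89.68° + 70.93°) = -160.61°

-74.9 dB, -160.6°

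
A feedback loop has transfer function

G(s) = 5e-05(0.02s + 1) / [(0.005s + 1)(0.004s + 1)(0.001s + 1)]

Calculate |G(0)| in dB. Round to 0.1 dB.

-86.0 dB

G(0) = 5e-05 · 1 / 1 = 5e-05
20 log₁₀(5e-05) ≈ -86.02 dB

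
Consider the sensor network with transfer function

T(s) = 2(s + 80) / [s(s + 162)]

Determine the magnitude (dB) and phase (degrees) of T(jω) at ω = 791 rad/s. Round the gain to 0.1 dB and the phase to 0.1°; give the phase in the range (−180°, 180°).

-52.1 dB, -84.2°

At s = jω = j791:
zero (s+80): 80 + j791 → |·| = √(80²+791²) = √632081 ≈ 795.04, ∠ = arctan(791/80) ≈ 84.22°
pole (s+162): 162 + j791 → |·| = √(162²+791²) = √651925 ≈ 807.42, ∠ = arctan(791/162) ≈ 78.43°
pole at origin: |s| = 791, ∠ = 90.00° (in denominator)
|T| = 2 · 795.04 / 6.3867e+05 ≈ 0.0024897
Gain = 20 log₁₀(0.0024897) ≈ -52.08 dB
∠T = 84.22° − 168.43° = -84.21°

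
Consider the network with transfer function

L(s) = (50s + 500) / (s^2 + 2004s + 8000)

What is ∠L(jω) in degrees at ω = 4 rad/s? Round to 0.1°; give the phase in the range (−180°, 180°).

-23.3°

Substitute s = j4:
Numerator: 50(j4) + 500 = 500 + j200
Denominator: (j4)^2 + 2004(j4) + 8000 = 7984 + j8016
|N| = √(500² + 200²) ≈ 538.52, ∠N ≈ 21.80°
|D| = √(7984² + 8016²) ≈ 11314, ∠D ≈ 45.11°
∠L = 21.80° − 45.11° = -23.31°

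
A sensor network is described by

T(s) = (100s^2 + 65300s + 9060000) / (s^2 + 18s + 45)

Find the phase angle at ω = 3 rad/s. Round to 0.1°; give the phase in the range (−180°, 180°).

Substitute s = j3:
Numerator: 100(j3)^2 + 65300(j3) + 9060000 = 9059100 + j195900
Denominator: (j3)^2 + 18(j3) + 45 = 36 + j54
|N| = √(9059100² + 195900²) ≈ 9.0612e+06, ∠N ≈ 1.24°
|D| = √(36² + 54²) ≈ 64.9, ∠D ≈ 56.31°
∠T = 1.24° − 56.31° = -55.07°

-55.1°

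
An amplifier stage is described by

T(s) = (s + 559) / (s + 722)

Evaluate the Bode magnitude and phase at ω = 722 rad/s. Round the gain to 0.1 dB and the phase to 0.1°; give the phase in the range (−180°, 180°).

-1.0 dB, 7.3°

At s = jω = j722:
zero (s+559): 559 + j722 → |·| = √(559²+722²) = √833765 ≈ 913.11, ∠ = arctan(722/559) ≈ 52.25°
pole (s+722): 722 + j722 → |·| = √(722²+722²) = √1042568 ≈ 1021.1, ∠ = arctan(722/722) ≈ 45.00°
|T| = 1 · 913.11 / 1021.1 ≈ 0.89424
Gain = 20 log₁₀(0.89424) ≈ -0.97 dB
∠T = 52.25° − 45.00° = 7.25°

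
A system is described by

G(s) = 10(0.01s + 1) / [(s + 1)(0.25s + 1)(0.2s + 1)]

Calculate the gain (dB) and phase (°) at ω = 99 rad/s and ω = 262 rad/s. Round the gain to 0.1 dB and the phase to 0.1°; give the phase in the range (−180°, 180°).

At ω = 99 rad/s:
zero (1 + j99·0.01) = 1 + j0.99 → |·| ≈ 1.4072, ∠ ≈ 44.71°
pole (1 + j99·1) = 1 + j99 → |·| ≈ 99.005, ∠ ≈ 89.42°
pole (1 + j99·0.25) = 1 + j24.75 → |·| ≈ 24.77, ∠ ≈ 87.69°
pole (1 + j99·0.2) = 1 + j19.8 → |·| ≈ 19.825, ∠ ≈ 87.11°
|G| = 10 · 1.4072 / (99.005 · 24.77 · 19.825) ≈ 0.00028944
Gain = 20 log₁₀(0.00028944) ≈ -70.77 dB
∠G = (44.71°) − (89.42° + 87.69° + 87.11°) = -219.51° ≡ 140.49° (principal value)

At ω = 262 rad/s:
zero (1 + j262·0.01) = 1 + j2.62 → |·| ≈ 2.8044, ∠ ≈ 69.11°
pole (1 + j262·1) = 1 + j262 → |·| ≈ 262, ∠ ≈ 89.78°
pole (1 + j262·0.25) = 1 + j65.5 → |·| ≈ 65.508, ∠ ≈ 89.13°
pole (1 + j262·0.2) = 1 + j52.4 → |·| ≈ 52.41, ∠ ≈ 88.91°
|G| = 10 · 2.8044 / (262 · 65.508 · 52.41) ≈ 3.1177e-05
Gain = 20 log₁₀(3.1177e-05) ≈ -90.12 dB
∠G = (69.11°) − (89.78° + 89.13° + 88.91°) = -198.71° ≡ 161.29° (principal value)

ω = 99: -70.8 dB, 140.5°; ω = 262: -90.1 dB, 161.3°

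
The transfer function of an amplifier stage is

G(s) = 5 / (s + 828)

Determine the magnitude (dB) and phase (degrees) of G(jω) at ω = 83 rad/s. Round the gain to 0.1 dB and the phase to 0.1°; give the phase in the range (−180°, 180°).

-44.4 dB, -5.7°

At s = jω = j83:
pole (s+828): 828 + j83 → |·| = √(828²+83²) = √692473 ≈ 832.15, ∠ = arctan(83/828) ≈ 5.72°
|G| = 5 / 832.15 ≈ 0.0060085
Gain = 20 log₁₀(0.0060085) ≈ -44.42 dB
∠G = 0.00° − 5.72° = -5.72°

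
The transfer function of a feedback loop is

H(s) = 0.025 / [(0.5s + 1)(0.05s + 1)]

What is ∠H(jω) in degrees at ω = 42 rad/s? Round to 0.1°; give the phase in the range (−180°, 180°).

At ω = 42 rad/s:
pole (1 + j42·0.5) = 1 + j21 → |·| ≈ 21.024, ∠ ≈ 87.27°
pole (1 + j42·0.05) = 1 + j2.1 → |·| ≈ 2.3259, ∠ ≈ 64.54°
∠H = (0°) − (87.27° + 64.54°) = -151.81°

-151.8°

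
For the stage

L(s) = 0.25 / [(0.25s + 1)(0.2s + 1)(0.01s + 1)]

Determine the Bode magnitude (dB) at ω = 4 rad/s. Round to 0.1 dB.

At ω = 4 rad/s:
pole (1 + j4·0.25) = 1 + j1 → |·| ≈ 1.4142, ∠ ≈ 45.00°
pole (1 + j4·0.2) = 1 + j0.8 → |·| ≈ 1.2806, ∠ ≈ 38.66°
pole (1 + j4·0.01) = 1 + j0.04 → |·| ≈ 1.0008, ∠ ≈ 2.29°
|L| = 0.25 · 1 / (1.4142 · 1.2806 · 1.0008) ≈ 0.13793
Gain = 20 log₁₀(0.13793) ≈ -17.21 dB

-17.2 dB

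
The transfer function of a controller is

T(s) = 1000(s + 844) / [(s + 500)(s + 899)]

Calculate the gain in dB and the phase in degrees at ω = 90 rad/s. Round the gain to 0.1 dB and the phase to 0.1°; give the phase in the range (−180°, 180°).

At s = jω = j90:
zero (s+844): 844 + j90 → |·| = √(844²+90²) = √720436 ≈ 848.79, ∠ = arctan(90/844) ≈ 6.09°
pole (s+500): 500 + j90 → |·| = √(500²+90²) = √258100 ≈ 508.04, ∠ = arctan(90/500) ≈ 10.20°
pole (s+899): 899 + j90 → |·| = √(899²+90²) = √816301 ≈ 903.49, ∠ = arctan(90/899) ≈ 5.72°
|T| = 1000 · 848.79 / 4.5901e+05 ≈ 1.8492
Gain = 20 log₁₀(1.8492) ≈ 5.34 dB
∠T = 6.09° − 15.92° = -9.83°

5.3 dB, -9.8°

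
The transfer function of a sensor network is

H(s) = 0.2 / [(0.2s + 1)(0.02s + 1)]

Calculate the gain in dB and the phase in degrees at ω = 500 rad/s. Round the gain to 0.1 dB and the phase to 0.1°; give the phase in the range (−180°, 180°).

-74.0 dB, -173.7°

At ω = 500 rad/s:
pole (1 + j500·0.2) = 1 + j100 → |·| ≈ 100, ∠ ≈ 89.43°
pole (1 + j500·0.02) = 1 + j10 → |·| ≈ 10.05, ∠ ≈ 84.29°
|H| = 0.2 · 1 / (100 · 10.05) ≈ 0.000199
Gain = 20 log₁₀(0.000199) ≈ -74.02 dB
∠H = (0°) − (89.43° + 84.29°) = -173.72°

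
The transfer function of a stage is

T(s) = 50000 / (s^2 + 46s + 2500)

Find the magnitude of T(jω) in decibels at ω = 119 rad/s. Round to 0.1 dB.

11.8 dB

At s = jω = j119:
quadratic: (j119)² + 46·j119 + 2500 = -11661 + j5474 → |·| ≈ 12882, ∠ ≈ 154.85°
|T| = 50000 / 12882 ≈ 3.8814
Gain = 20 log₁₀(3.8814) ≈ 11.78 dB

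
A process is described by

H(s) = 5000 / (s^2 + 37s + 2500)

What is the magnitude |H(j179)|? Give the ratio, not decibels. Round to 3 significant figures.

At s = jω = j179:
quadratic: (j179)² + 37·j179 + 2500 = -29541 + j6623 → |·| ≈ 30274, ∠ ≈ 167.36°
|H| = 5000 / 30274 ≈ 0.16516

0.165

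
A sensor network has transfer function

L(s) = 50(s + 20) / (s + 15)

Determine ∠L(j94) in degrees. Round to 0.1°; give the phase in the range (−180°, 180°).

-2.9°

At s = jω = j94:
zero (s+20): 20 + j94 → |·| = √(20²+94²) = √9236 ≈ 96.104, ∠ = arctan(94/20) ≈ 77.99°
pole (s+15): 15 + j94 → |·| = √(15²+94²) = √9061 ≈ 95.189, ∠ = arctan(94/15) ≈ 80.93°
∠L = 77.99° − 80.93° = -2.94°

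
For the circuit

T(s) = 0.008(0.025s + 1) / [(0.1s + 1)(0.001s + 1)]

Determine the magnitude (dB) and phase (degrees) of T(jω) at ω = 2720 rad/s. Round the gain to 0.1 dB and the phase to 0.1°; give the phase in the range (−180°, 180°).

-63.2 dB, -70.4°

At ω = 2720 rad/s:
zero (1 + j2720·0.025) = 1 + j68 → |·| ≈ 68.007, ∠ ≈ 89.16°
pole (1 + j2720·0.1) = 1 + j272 → |·| ≈ 272, ∠ ≈ 89.79°
pole (1 + j2720·0.001) = 1 + j2.72 → |·| ≈ 2.898, ∠ ≈ 69.81°
|T| = 0.008 · 68.007 / (272 · 2.898) ≈ 0.0006902
Gain = 20 log₁₀(0.0006902) ≈ -63.22 dB
∠T = (89.16°) − (89.79° + 69.81°) = -70.44°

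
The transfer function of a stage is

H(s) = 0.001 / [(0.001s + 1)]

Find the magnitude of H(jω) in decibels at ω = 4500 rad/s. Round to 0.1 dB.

-73.3 dB

At ω = 4500 rad/s:
pole (1 + j4500·0.001) = 1 + j4.5 → |·| ≈ 4.6098, ∠ ≈ 77.47°
|H| = 0.001 · 1 / (4.6098) ≈ 0.00021693
Gain = 20 log₁₀(0.00021693) ≈ -73.27 dB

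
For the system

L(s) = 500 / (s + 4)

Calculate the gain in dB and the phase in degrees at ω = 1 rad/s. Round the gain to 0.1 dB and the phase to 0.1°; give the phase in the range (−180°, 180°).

Substitute s = j1:
Numerator: 500 = 500 + j0
Denominator: (j1) + 4 = 4 + j1
|N| = √(500² + 0²) ≈ 500, ∠N ≈ 0.00°
|D| = √(4² + 1²) ≈ 4.1231, ∠D ≈ 14.04°
|L| = 500 / 4.1231 ≈ 121.27
Gain = 20 log₁₀(121.27) ≈ 41.68 dB
∠L = 0.00° − 14.04° = -14.04°

41.7 dB, -14.0°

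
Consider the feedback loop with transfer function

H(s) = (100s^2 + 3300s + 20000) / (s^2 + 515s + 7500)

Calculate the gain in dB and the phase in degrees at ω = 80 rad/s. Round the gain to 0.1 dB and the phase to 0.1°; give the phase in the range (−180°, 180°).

24.3 dB, 68.5°

Substitute s = j80:
Numerator: 100(j80)^2 + 3300(j80) + 20000 = -620000 + j264000
Denominator: (j80)^2 + 515(j80) + 7500 = 1100 + j41200
|N| = √(620000² + 264000²) ≈ 6.7387e+05, ∠N ≈ 156.94°
|D| = √(1100² + 41200²) ≈ 41215, ∠D ≈ 88.47°
|H| = 6.7387e+05 / 41215 ≈ 16.35
Gain = 20 log₁₀(16.35) ≈ 24.27 dB
∠H = 156.94° − 88.47° = 68.47°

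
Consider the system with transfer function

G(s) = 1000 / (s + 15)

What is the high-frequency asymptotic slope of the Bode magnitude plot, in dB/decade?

Each pole contributes −20 dB/decade at high frequency; each zero contributes +20 dB/decade.
Net: 0 zero(s) − 1 pole(s) → -20 dB/decade.

-20 dB/decade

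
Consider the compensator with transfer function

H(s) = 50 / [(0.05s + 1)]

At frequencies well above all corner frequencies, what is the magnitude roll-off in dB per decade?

Each pole contributes −20 dB/decade at high frequency; each zero contributes +20 dB/decade.
Net: 0 zero(s) − 1 pole(s) → -20 dB/decade.

-20 dB/decade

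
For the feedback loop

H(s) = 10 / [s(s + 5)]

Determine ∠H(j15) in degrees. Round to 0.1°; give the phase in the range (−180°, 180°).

At s = jω = j15:
pole (s+5): 5 + j15 → |·| = √(5²+15²) = √250 ≈ 15.811, ∠ = arctan(15/5) ≈ 71.57°
pole at origin: |s| = 15, ∠ = 90.00° (in denominator)
∠H = 0.00° − 161.57° = -161.57°

-161.6°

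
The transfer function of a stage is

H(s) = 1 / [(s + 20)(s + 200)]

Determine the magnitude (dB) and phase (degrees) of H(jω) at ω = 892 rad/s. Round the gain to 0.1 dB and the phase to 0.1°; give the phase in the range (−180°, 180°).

At s = jω = j892:
pole (s+20): 20 + j892 → |·| = √(20²+892²) = √796064 ≈ 892.22, ∠ = arctan(892/20) ≈ 88.72°
pole (s+200): 200 + j892 → |·| = √(200²+892²) = √835664 ≈ 914.15, ∠ = arctan(892/200) ≈ 77.36°
|H| = 1 / 8.1562e+05 ≈ 1.2261e-06
Gain = 20 log₁₀(1.2261e-06) ≈ -118.23 dB
∠H = 0.00° − 166.08° = -166.08°

-118.2 dB, -166.1°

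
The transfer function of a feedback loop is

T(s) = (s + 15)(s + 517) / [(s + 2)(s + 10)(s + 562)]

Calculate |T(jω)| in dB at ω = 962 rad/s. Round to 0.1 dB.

-59.8 dB

At s = jω = j962:
zero (s+15): 15 + j962 → |·| = √(15²+962²) = √925669 ≈ 962.12, ∠ = arctan(962/15) ≈ 89.11°
zero (s+517): 517 + j962 → |·| = √(517²+962²) = √1192733 ≈ 1092.1, ∠ = arctan(962/517) ≈ 61.75°
pole (s+2): 2 + j962 → |·| = √(2²+962²) = √925448 ≈ 962, ∠ = arctan(962/2) ≈ 89.88°
pole (s+10): 10 + j962 → |·| = √(10²+962²) = √925544 ≈ 962.05, ∠ = arctan(962/10) ≈ 89.40°
pole (s+562): 562 + j962 → |·| = √(562²+962²) = √1241288 ≈ 1114.1, ∠ = arctan(962/562) ≈ 59.71°
|T| = 1 · 1.0507e+06 / 1.0311e+09 ≈ 0.001019
Gain = 20 log₁₀(0.001019) ≈ -59.84 dB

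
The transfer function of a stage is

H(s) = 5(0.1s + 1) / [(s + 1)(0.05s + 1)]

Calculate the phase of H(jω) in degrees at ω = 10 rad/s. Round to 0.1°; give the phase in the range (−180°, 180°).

At ω = 10 rad/s:
zero (1 + j10·0.1) = 1 + j1 → |·| ≈ 1.4142, ∠ ≈ 45.00°
pole (1 + j10·1) = 1 + j10 → |·| ≈ 10.05, ∠ ≈ 84.29°
pole (1 + j10·0.05) = 1 + j0.5 → |·| ≈ 1.118, ∠ ≈ 26.57°
∠H = (45.00°) − (84.29° + 26.57°) = -65.86°

-65.9°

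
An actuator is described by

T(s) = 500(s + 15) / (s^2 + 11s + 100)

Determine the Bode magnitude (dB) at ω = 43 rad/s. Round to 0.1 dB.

22.0 dB

At s = jω = j43:
zero (s+15): 15 + j43 → |·| = √(15²+43²) = √2074 ≈ 45.541, ∠ = arctan(43/15) ≈ 70.77°
quadratic: (j43)² + 11·j43 + 100 = -1749 + j473 → |·| ≈ 1811.8, ∠ ≈ 164.87°
|T| = 500 · 45.541 / 1811.8 ≈ 12.568
Gain = 20 log₁₀(12.568) ≈ 21.99 dB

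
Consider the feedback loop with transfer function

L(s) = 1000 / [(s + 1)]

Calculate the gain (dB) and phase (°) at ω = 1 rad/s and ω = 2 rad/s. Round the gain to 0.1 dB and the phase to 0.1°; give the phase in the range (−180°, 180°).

At ω = 1 rad/s:
pole (1 + j1·1) = 1 + j1 → |·| ≈ 1.4142, ∠ ≈ 45.00°
|L| = 1000 · 1 / (1.4142) ≈ 707.11
Gain = 20 log₁₀(707.11) ≈ 56.99 dB
∠L = (0°) − (45.00°) = -45.00°

At ω = 2 rad/s:
pole (1 + j2·1) = 1 + j2 → |·| ≈ 2.2361, ∠ ≈ 63.43°
|L| = 1000 · 1 / (2.2361) ≈ 447.21
Gain = 20 log₁₀(447.21) ≈ 53.01 dB
∠L = (0°) − (63.43°) = -63.43°

ω = 1: 57.0 dB, -45.0°; ω = 2: 53.0 dB, -63.4°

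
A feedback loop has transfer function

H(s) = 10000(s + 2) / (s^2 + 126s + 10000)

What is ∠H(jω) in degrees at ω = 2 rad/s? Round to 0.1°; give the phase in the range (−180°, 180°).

At s = jω = j2:
zero (s+2): 2 + j2 → |·| = √(2²+2²) = √8 ≈ 2.8284, ∠ = arctan(2/2) ≈ 45.00°
quadratic: (j2)² + 126·j2 + 10000 = 9996 + j252 → |·| ≈ 9999.2, ∠ ≈ 1.44°
∠H = 45.00° − 1.44° = 43.56°

43.6°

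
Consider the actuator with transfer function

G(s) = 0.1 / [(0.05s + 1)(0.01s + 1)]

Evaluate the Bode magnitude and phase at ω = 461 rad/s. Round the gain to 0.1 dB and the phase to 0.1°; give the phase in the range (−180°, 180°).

-60.7 dB, -165.3°

At ω = 461 rad/s:
pole (1 + j461·0.05) = 1 + j23.05 → |·| ≈ 23.072, ∠ ≈ 87.52°
pole (1 + j461·0.01) = 1 + j4.61 → |·| ≈ 4.7172, ∠ ≈ 77.76°
|G| = 0.1 · 1 / (23.072 · 4.7172) ≈ 0.00091882
Gain = 20 log₁₀(0.00091882) ≈ -60.74 dB
∠G = (0°) − (87.52° + 77.76°) = -165.28°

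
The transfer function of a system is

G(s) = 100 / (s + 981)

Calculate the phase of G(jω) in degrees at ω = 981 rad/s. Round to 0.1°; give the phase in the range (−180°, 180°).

-45.0°

Substitute s = j981:
Numerator: 100 = 100 + j0
Denominator: (j981) + 981 = 981 + j981
|N| = √(100² + 0²) ≈ 100, ∠N ≈ 0.00°
|D| = √(981² + 981²) ≈ 1387.3, ∠D ≈ 45.00°
∠G = 0.00° − 45.00° = -45.00°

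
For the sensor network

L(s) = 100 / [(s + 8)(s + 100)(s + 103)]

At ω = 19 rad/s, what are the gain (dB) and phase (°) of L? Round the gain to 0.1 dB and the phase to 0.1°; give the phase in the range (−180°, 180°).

-66.8 dB, -88.4°

At s = jω = j19:
pole (s+8): 8 + j19 → |·| = √(8²+19²) = √425 ≈ 20.616, ∠ = arctan(19/8) ≈ 67.17°
pole (s+100): 100 + j19 → |·| = √(100²+19²) = √10361 ≈ 101.79, ∠ = arctan(19/100) ≈ 10.76°
pole (s+103): 103 + j19 → |·| = √(103²+19²) = √10970 ≈ 104.74, ∠ = arctan(19/103) ≈ 10.45°
|L| = 100 / 2.198e+05 ≈ 0.00045496
Gain = 20 log₁₀(0.00045496) ≈ -66.84 dB
∠L = 0.00° − 88.38° = -88.38°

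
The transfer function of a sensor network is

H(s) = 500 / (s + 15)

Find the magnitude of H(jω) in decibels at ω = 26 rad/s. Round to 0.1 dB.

At s = jω = j26:
pole (s+15): 15 + j26 → |·| = √(15²+26²) = √901 ≈ 30.017, ∠ = arctan(26/15) ≈ 60.02°
|H| = 500 / 30.017 ≈ 16.657
Gain = 20 log₁₀(16.657) ≈ 24.43 dB

24.4 dB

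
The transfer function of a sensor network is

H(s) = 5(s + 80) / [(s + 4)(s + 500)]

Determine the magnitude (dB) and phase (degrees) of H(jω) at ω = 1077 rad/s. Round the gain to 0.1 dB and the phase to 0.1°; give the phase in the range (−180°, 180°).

At s = jω = j1077:
zero (s+80): 80 + j1077 → |·| = √(80²+1077²) = √1166329 ≈ 1080, ∠ = arctan(1077/80) ≈ 85.75°
pole (s+4): 4 + j1077 → |·| = √(4²+1077²) = √1159945 ≈ 1077, ∠ = arctan(1077/4) ≈ 89.79°
pole (s+500): 500 + j1077 → |·| = √(500²+1077²) = √1409929 ≈ 1187.4, ∠ = arctan(1077/500) ≈ 65.10°
|H| = 5 · 1080 / 1.2788e+06 ≈ 0.0042227
Gain = 20 log₁₀(0.0042227) ≈ -47.49 dB
∠H = 85.75° − 154.89° = -69.14°

-47.5 dB, -69.1°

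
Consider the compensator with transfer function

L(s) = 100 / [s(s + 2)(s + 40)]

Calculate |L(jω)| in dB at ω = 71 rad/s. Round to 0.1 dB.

-72.3 dB

At s = jω = j71:
pole (s+2): 2 + j71 → |·| = √(2²+71²) = √5045 ≈ 71.028, ∠ = arctan(71/2) ≈ 88.39°
pole (s+40): 40 + j71 → |·| = √(40²+71²) = √6641 ≈ 81.492, ∠ = arctan(71/40) ≈ 60.60°
pole at origin: |s| = 71, ∠ = 90.00° (in denominator)
|L| = 100 / 4.1096e+05 ≈ 0.00024333
Gain = 20 log₁₀(0.00024333) ≈ -72.28 dB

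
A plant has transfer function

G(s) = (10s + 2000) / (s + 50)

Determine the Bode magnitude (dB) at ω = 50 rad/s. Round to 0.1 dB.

29.3 dB

Substitute s = j50:
Numerator: 10(j50) + 2000 = 2000 + j500
Denominator: (j50) + 50 = 50 + j50
|N| = √(2000² + 500²) ≈ 2061.6, ∠N ≈ 14.04°
|D| = √(50² + 50²) ≈ 70.711, ∠D ≈ 45.00°
|G| = 2061.6 / 70.711 ≈ 29.155
Gain = 20 log₁₀(29.155) ≈ 29.29 dB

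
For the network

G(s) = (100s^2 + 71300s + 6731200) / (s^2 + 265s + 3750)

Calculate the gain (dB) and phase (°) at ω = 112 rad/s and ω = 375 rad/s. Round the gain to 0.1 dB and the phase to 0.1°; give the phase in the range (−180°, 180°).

Substitute s = j112:
Numerator: 100(j112)^2 + 71300(j112) + 6731200 = 5476800 + j7985600
Denominator: (j112)^2 + 265(j112) + 3750 = -8794 + j29680
|N| = √(5476800² + 7985600²) ≈ 9.6832e+06, ∠N ≈ 55.56°
|D| = √(8794² + 29680²) ≈ 30955, ∠D ≈ 106.50°
|G| = 9.6832e+06 / 30955 ≈ 312.82
Gain = 20 log₁₀(312.82) ≈ 49.91 dB
∠G = 55.56° − 106.50° = -50.94°

Substitute s = j375:
Numerator: 100(j375)^2 + 71300(j375) + 6731200 = -7331300 + j26737500
Denominator: (j375)^2 + 265(j375) + 3750 = -136875 + j99375
|N| = √(7331300² + 26737500²) ≈ 2.7724e+07, ∠N ≈ 105.33°
|D| = √(136875² + 99375²) ≈ 1.6915e+05, ∠D ≈ 144.02°
|G| = 2.7724e+07 / 1.6915e+05 ≈ 163.9
Gain = 20 log₁₀(163.9) ≈ 44.29 dB
∠G = 105.33° − 144.02° = -38.69°

ω = 112: 49.9 dB, -50.9°; ω = 375: 44.3 dB, -38.7°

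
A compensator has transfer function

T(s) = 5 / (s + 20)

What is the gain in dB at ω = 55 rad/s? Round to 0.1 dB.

Substitute s = j55:
Numerator: 5 = 5 + j0
Denominator: (j55) + 20 = 20 + j55
|N| = √(5² + 0²) ≈ 5, ∠N ≈ 0.00°
|D| = √(20² + 55²) ≈ 58.523, ∠D ≈ 70.02°
|T| = 5 / 58.523 ≈ 0.085436
Gain = 20 log₁₀(0.085436) ≈ -21.37 dB

-21.4 dB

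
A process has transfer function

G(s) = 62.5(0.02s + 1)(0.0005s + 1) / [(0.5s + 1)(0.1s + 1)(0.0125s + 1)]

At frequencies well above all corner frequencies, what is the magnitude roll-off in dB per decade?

Each pole contributes −20 dB/decade at high frequency; each zero contributes +20 dB/decade.
Net: 2 zero(s) − 3 pole(s) → -20 dB/decade.

-20 dB/decade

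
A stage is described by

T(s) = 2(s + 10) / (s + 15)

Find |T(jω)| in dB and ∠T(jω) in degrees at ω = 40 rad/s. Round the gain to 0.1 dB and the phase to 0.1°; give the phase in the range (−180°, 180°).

5.7 dB, 6.5°

At s = jω = j40:
zero (s+10): 10 + j40 → |·| = √(10²+40²) = √1700 ≈ 41.231, ∠ = arctan(40/10) ≈ 75.96°
pole (s+15): 15 + j40 → |·| = √(15²+40²) = √1825 ≈ 42.72, ∠ = arctan(40/15) ≈ 69.44°
|T| = 2 · 41.231 / 42.72 ≈ 1.9303
Gain = 20 log₁₀(1.9303) ≈ 5.71 dB
∠T = 75.96° − 69.44° = 6.52°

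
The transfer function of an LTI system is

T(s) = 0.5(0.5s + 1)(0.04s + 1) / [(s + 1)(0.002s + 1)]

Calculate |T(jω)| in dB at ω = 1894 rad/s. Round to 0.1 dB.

13.7 dB

At ω = 1894 rad/s:
zero (1 + j1894·0.5) = 1 + j947 → |·| ≈ 947, ∠ ≈ 89.94°
zero (1 + j1894·0.04) = 1 + j75.76 → |·| ≈ 75.767, ∠ ≈ 89.24°
pole (1 + j1894·1) = 1 + j1894 → |·| ≈ 1894, ∠ ≈ 89.97°
pole (1 + j1894·0.002) = 1 + j3.788 → |·| ≈ 3.9178, ∠ ≈ 75.21°
|T| = 0.5 · 947 · 75.767 / (1894 · 3.9178) ≈ 4.8348
Gain = 20 log₁₀(4.8348) ≈ 13.69 dB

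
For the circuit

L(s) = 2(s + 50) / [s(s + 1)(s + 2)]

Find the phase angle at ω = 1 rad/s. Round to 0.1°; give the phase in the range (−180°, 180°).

-160.4°

At s = jω = j1:
zero (s+50): 50 + j1 → |·| = √(50²+1²) = √2501 ≈ 50.01, ∠ = arctan(1/50) ≈ 1.15°
pole (s+1): 1 + j1 → |·| = √(1²+1²) = √2 ≈ 1.4142, ∠ = arctan(1/1) ≈ 45.00°
pole (s+2): 2 + j1 → |·| = √(2²+1²) = √5 ≈ 2.2361, ∠ = arctan(1/2) ≈ 26.57°
pole at origin: |s| = 1, ∠ = 90.00° (in denominator)
∠L = 1.15° − 161.57° = -160.42°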